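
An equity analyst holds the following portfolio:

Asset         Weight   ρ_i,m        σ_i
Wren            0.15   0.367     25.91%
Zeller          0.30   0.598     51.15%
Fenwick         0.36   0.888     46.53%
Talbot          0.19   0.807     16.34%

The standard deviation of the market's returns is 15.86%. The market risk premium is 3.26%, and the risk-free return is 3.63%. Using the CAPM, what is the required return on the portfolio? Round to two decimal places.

β_Wren = 0.367 × 25.91% / 15.86% = 0.5996
β_Zeller = 0.598 × 51.15% / 15.86% = 1.9286
β_Fenwick = 0.888 × 46.53% / 15.86% = 2.6052
β_Talbot = 0.807 × 16.34% / 15.86% = 0.8314
β_P = Σ w_i β_i = 0.15×0.5996 + 0.30×1.9286 + 0.36×2.6052 + 0.19×0.8314 = 1.7644
E(R_P) = R_f + β_P × MRP = 3.63% + 1.7644 × 3.26% = 9.38%

9.38%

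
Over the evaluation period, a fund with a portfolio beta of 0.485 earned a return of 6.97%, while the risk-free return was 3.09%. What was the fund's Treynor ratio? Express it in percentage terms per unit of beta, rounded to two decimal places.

8.00%

Treynor = (R_P − R_f) / β_P = (6.97% − 3.09%) / 0.4850 = 3.88% / 0.4850 = 8.00%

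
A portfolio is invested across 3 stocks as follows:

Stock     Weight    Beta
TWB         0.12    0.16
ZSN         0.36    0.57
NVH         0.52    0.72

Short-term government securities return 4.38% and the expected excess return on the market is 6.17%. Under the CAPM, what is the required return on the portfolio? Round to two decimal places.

β_P = Σ w_i β_i = 0.12×0.16 + 0.36×0.57 + 0.52×0.72 = 0.5988
E(R_P) = R_f + β_P × MRP = 4.38% + 0.5988 × 6.17% = 8.07%

8.07%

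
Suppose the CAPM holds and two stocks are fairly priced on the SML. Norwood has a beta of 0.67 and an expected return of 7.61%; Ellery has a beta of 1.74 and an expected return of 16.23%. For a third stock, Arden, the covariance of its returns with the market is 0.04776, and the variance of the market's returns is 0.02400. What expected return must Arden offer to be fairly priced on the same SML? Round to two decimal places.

MRP = (16.23% − 7.61%) / (1.74 − 0.67) = 8.0561%
R_f = 7.61% − 0.67 × 8.0561% = 2.2124%
β_Arden = Cov / Var(R_m) = 0.04776 / 0.02400 = 1.9900
E(R_Arden) = R_f + β × MRP = 2.2124% + 1.9900 × 8.0561% = 18.24%

18.24%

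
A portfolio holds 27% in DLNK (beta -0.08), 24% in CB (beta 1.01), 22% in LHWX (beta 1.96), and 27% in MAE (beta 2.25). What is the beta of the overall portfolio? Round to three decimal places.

1.260

β_P = Σ w_i β_i = 0.27×-0.08 + 0.24×1.01 + 0.22×1.96 + 0.27×2.25 = 1.2595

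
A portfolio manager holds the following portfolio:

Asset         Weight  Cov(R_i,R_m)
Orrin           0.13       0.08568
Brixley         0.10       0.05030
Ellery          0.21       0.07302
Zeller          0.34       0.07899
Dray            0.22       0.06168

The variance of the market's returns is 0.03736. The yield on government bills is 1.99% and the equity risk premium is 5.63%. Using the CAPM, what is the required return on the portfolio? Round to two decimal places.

β_Orrin = 0.08568 / 0.03736 = 2.2934
β_Brixley = 0.05030 / 0.03736 = 1.3464
β_Ellery = 0.07302 / 0.03736 = 1.9545
β_Zeller = 0.07899 / 0.03736 = 2.1143
β_Dray = 0.06168 / 0.03736 = 1.6510
β_P = Σ w_i β_i = 0.13×2.2934 + 0.10×1.3464 + 0.21×1.9545 + 0.34×2.1143 + 0.22×1.6510 = 1.9253
E(R_P) = R_f + β_P × MRP = 1.99% + 1.9253 × 5.63% = 12.83%

12.83%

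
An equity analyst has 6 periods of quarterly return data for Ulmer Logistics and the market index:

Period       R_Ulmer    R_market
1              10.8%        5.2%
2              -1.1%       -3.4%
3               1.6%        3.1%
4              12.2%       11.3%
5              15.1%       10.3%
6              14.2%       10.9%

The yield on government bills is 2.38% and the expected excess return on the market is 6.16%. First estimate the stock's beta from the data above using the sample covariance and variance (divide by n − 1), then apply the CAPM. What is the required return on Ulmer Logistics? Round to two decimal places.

9.14%

Mean R_i = (10.8 − 1.1 + 1.6 + 12.2 + 15.1 + 14.2) / 6 = 8.8000%
Mean R_m = (5.2 − 3.4 + 3.1 + 11.3 + 10.3 + 10.9) / 6 = 6.2333%
Σ(R_i − R̄_i)(R_m − R̄_m) = 183.9100  ⇒  Cov = 183.9100 / 5 = 36.7820
Σ(R_m − R̄_m)² = 167.6733  ⇒  Var(R_m) = 167.6733 / 5 = 33.5347
β = Cov / Var(R_m) = 36.7820 / 33.5347 = 1.0968
E(R) = R_f + β × MRP = 2.38% + 1.0968 × 6.16% = 9.14%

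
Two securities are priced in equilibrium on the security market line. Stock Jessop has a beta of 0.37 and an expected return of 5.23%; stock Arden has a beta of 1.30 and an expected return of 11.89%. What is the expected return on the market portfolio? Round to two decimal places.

Both satisfy E(R) = R_f + β·MRP, so the slope of the SML is
MRP = (11.89% − 5.23%) / (1.30 − 0.37) = 6.66% / 0.93 = 7.1613%
R_f = E(R_Jessop) − β_Jessop·MRP = 5.23% − 0.37 × 7.1613% = 2.5803%
E(R_m) = R_f + MRP = 2.5803% + 7.1613% = 9.74%

9.74%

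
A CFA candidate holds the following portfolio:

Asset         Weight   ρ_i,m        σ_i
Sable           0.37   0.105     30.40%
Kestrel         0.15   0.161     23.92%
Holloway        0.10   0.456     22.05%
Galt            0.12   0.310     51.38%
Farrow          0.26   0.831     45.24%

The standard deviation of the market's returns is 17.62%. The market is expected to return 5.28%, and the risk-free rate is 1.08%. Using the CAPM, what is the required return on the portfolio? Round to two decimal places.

β_Sable = 0.105 × 30.40% / 17.62% = 0.1812
β_Kestrel = 0.161 × 23.92% / 17.62% = 0.2186
β_Holloway = 0.456 × 22.05% / 17.62% = 0.5706
β_Galt = 0.310 × 51.38% / 17.62% = 0.9040
β_Farrow = 0.831 × 45.24% / 17.62% = 2.1336
β_P = Σ w_i β_i = 0.37×0.1812 + 0.15×0.2186 + 0.10×0.5706 + 0.12×0.9040 + 0.26×2.1336 = 0.8201
MRP = 5.28% − 1.08% = 4.20%
E(R_P) = R_f + β_P × MRP = 1.08% + 0.8201 × 4.20% = 4.52%

4.52%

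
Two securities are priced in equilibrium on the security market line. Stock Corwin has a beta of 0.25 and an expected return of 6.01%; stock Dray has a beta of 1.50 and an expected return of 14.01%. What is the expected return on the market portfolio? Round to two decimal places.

Both satisfy E(R) = R_f + β·MRP, so the slope of the SML is
MRP = (14.01% − 6.01%) / (1.50 − 0.25) = 8.00% / 1.25 = 6.4000%
R_f = E(R_Corwin) − β_Corwin·MRP = 6.01% − 0.25 × 6.4000% = 4.4100%
E(R_m) = R_f + MRP = 4.4100% + 6.4000% = 10.81%

10.81%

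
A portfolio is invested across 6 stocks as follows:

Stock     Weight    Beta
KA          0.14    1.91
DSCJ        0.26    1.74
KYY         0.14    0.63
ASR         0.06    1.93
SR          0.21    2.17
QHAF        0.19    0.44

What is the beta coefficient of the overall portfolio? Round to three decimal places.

β_P = Σ w_i β_i = 0.14×1.91 + 0.26×1.74 + 0.14×0.63 + 0.06×1.93 + 0.21×2.17 + 0.19×0.44 = 1.4631

1.463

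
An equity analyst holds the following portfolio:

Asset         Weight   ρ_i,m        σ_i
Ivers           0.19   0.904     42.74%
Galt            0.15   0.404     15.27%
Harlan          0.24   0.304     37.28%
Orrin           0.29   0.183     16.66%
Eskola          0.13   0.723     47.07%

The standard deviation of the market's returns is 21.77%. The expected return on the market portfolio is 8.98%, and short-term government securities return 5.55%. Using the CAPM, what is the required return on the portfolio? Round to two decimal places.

8.12%

β_Ivers = 0.904 × 42.74% / 21.77% = 1.7748
β_Galt = 0.404 × 15.27% / 21.77% = 0.2834
β_Harlan = 0.304 × 37.28% / 21.77% = 0.5206
β_Orrin = 0.183 × 16.66% / 21.77% = 0.1400
β_Eskola = 0.723 × 47.07% / 21.77% = 1.5632
β_P = Σ w_i β_i = 0.19×1.7748 + 0.15×0.2834 + 0.24×0.5206 + 0.29×0.1400 + 0.13×1.5632 = 0.7485
MRP = 8.98% − 5.55% = 3.43%
E(R_P) = R_f + β_P × MRP = 5.55% + 0.7485 × 3.43% = 8.12%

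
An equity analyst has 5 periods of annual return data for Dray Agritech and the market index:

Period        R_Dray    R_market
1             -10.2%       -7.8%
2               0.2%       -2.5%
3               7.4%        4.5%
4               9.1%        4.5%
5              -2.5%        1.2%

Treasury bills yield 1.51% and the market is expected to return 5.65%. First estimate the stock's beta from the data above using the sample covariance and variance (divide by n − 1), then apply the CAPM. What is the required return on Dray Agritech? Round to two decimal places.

Mean R_i = (-10.2 + 0.2 + 7.4 + 9.1 − 2.5) / 5 = 0.8000%
Mean R_m = (-7.8 − 2.5 + 4.5 + 4.5 + 1.2) / 5 = -0.0200%
Σ(R_i − R̄_i)(R_m − R̄_m) = 150.3900  ⇒  Cov = 150.3900 / 4 = 37.5975
Σ(R_m − R̄_m)² = 109.0280  ⇒  Var(R_m) = 109.0280 / 4 = 27.2570
β = Cov / Var(R_m) = 37.5975 / 27.2570 = 1.3794
MRP = 5.65% − 1.51% = 4.14%
E(R) = R_f + β × MRP = 1.51% + 1.3794 × 4.14% = 7.22%

7.22%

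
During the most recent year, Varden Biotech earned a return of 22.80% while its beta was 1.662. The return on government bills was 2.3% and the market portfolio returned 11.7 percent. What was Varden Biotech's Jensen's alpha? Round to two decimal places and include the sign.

+4.88%

Market excess return = 11.7% − 2.3% = 9.40%
CAPM benchmark = R_f + β(R_m − R_f) = 2.3% + 1.662 × 9.4% = 17.9228%
α = actual − benchmark = 22.80% − 17.9228% = +4.88%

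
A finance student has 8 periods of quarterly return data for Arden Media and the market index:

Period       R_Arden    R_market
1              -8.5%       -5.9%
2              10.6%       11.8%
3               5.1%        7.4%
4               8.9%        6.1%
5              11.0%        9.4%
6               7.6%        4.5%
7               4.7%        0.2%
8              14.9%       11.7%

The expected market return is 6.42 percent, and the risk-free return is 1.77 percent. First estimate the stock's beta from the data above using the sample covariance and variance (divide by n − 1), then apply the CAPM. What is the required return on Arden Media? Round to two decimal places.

6.73%

Mean R_i = (-8.5 + 10.6 + 5.1 + 8.9 + 11.0 + 7.6 + 4.7 + 14.9) / 8 = 6.7875%
Mean R_m = (-5.9 + 11.8 + 7.4 + 6.1 + 9.4 + 4.5 + 0.2 + 11.7) / 8 = 5.6500%
Σ(R_i − R̄_i)(R_m − R̄_m) = 273.3350  ⇒  Cov = 273.3350 / 7 = 39.0479
Σ(R_m − R̄_m)² = 256.1800  ⇒  Var(R_m) = 256.1800 / 7 = 36.5971
β = Cov / Var(R_m) = 39.0479 / 36.5971 = 1.0670
MRP = 6.42% − 1.77% = 4.65%
E(R) = R_f + β × MRP = 1.77% + 1.0670 × 4.65% = 6.73%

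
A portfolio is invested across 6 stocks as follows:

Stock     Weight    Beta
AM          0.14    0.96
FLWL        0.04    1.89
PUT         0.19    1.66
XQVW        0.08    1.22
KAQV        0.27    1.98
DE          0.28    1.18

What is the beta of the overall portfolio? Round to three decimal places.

β_P = Σ w_i β_i = 0.14×0.96 + 0.04×1.89 + 0.19×1.66 + 0.08×1.22 + 0.27×1.98 + 0.28×1.18 = 1.4880

1.488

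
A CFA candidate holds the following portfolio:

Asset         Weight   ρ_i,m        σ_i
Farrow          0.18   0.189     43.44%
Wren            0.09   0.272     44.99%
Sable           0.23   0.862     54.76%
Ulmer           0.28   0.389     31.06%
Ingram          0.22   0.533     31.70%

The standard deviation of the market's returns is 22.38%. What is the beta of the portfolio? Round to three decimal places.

β_Farrow = 0.189 × 43.44% / 22.38% = 0.3669
β_Wren = 0.272 × 44.99% / 22.38% = 0.5468
β_Sable = 0.862 × 54.76% / 22.38% = 2.1092
β_Ulmer = 0.389 × 31.06% / 22.38% = 0.5399
β_Ingram = 0.533 × 31.70% / 22.38% = 0.7550
β_P = Σ w_i β_i = 0.18×0.3669 + 0.09×0.5468 + 0.23×2.1092 + 0.28×0.5399 + 0.22×0.7550 = 0.9176

0.918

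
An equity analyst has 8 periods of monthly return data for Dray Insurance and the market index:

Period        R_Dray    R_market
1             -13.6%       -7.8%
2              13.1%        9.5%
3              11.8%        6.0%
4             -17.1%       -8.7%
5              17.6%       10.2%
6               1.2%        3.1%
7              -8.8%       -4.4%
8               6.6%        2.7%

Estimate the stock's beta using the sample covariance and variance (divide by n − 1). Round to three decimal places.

Mean R_i = (-13.6 + 13.1 + 11.8 − 17.1 + 17.6 + 1.2 − 8.8 + 6.6) / 8 = 1.3500%
Mean R_m = (-7.8 + 9.5 + 6.0 − 8.7 + 10.2 + 3.1 − 4.4 + 2.7) / 8 = 1.3250%
Σ(R_i − R̄_i)(R_m − R̄_m) = 675.5700  ⇒  Cov = 675.5700 / 7 = 96.5100
Σ(R_m − R̄_m)² = 389.0350  ⇒  Var(R_m) = 389.0350 / 7 = 55.5764
β = Cov / Var(R_m) = 96.5100 / 55.5764 = 1.7365

1.737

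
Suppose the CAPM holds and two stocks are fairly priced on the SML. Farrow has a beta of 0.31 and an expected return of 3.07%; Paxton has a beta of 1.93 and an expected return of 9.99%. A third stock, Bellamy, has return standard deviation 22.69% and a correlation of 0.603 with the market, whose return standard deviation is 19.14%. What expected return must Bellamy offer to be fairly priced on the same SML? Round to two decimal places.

4.80%

MRP = (9.99% − 3.07%) / (1.93 − 0.31) = 4.2716%
R_f = 3.07% − 0.31 × 4.2716% = 1.7458%
β_Bellamy = ρ·σ_i/σ_m = 0.603 × 22.69 / 19.14 = 0.7148
E(R_Bellamy) = R_f + β × MRP = 1.7458% + 0.7148 × 4.2716% = 4.80%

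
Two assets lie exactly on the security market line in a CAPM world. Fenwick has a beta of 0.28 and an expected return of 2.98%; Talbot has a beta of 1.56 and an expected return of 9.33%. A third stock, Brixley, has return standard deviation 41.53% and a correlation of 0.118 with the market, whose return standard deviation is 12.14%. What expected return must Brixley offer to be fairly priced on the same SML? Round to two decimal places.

MRP = (9.33% − 2.98%) / (1.56 − 0.28) = 4.9609%
R_f = 2.98% − 0.28 × 4.9609% = 1.5909%
β_Brixley = ρ·σ_i/σ_m = 0.118 × 41.53 / 12.14 = 0.4037
E(R_Brixley) = R_f + β × MRP = 1.5909% + 0.4037 × 4.9609% = 3.59%

3.59%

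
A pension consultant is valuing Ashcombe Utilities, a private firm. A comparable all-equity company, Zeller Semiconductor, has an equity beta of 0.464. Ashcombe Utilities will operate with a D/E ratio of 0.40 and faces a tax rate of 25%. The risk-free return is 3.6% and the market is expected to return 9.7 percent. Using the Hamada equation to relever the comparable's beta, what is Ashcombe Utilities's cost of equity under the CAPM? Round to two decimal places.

β_L = β_U × [1 + (1 − t)(D/E)] = 0.464 × [1 + (1 − 0.25) × 0.40]
    = 0.464 × [1 + 0.75 × 0.40] = 0.464 × 1.3000 = 0.6032
MRP = 9.7% − 3.6% = 6.10%
E(R) = R_f + β_L × MRP = 3.6% + 0.6032 × 6.1% = 7.28%

7.28%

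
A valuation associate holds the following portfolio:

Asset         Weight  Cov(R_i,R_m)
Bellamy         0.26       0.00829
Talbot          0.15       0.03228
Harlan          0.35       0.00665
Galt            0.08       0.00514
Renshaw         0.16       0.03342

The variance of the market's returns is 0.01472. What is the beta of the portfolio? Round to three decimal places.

1.025

β_Bellamy = 0.00829 / 0.01472 = 0.5632
β_Talbot = 0.03228 / 0.01472 = 2.1929
β_Harlan = 0.00665 / 0.01472 = 0.4518
β_Galt = 0.00514 / 0.01472 = 0.3492
β_Renshaw = 0.03342 / 0.01472 = 2.2704
β_P = Σ w_i β_i = 0.26×0.5632 + 0.15×2.1929 + 0.35×0.4518 + 0.08×0.3492 + 0.16×2.2704 = 1.0247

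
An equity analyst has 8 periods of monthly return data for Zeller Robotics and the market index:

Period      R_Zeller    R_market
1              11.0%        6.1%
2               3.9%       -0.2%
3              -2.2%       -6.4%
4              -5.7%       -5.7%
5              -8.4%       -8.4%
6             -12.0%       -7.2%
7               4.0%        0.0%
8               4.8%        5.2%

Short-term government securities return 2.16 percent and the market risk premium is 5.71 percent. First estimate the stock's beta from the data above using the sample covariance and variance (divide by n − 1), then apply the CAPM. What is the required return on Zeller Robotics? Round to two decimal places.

9.38%

Mean R_i = (11.0 + 3.9 − 2.2 − 5.7 − 8.4 − 12.0 + 4.0 + 4.8) / 8 = -0.5750%
Mean R_m = (6.1 − 0.2 − 6.4 − 5.7 − 8.4 − 7.2 + 0.0 + 5.2) / 8 = -2.0750%
Σ(R_i − R̄_i)(R_m − R̄_m) = 285.2650  ⇒  Cov = 285.2650 / 7 = 40.7521
Σ(R_m − R̄_m)² = 225.6950  ⇒  Var(R_m) = 225.6950 / 7 = 32.2421
β = Cov / Var(R_m) = 40.7521 / 32.2421 = 1.2639
E(R) = R_f + β × MRP = 2.16% + 1.2639 × 5.71% = 9.38%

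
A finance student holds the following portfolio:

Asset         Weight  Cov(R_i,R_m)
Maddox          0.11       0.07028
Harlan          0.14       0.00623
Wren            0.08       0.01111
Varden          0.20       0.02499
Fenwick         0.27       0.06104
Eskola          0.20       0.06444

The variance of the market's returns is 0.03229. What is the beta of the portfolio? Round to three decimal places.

1.358

β_Maddox = 0.07028 / 0.03229 = 2.1765
β_Harlan = 0.00623 / 0.03229 = 0.1929
β_Wren = 0.01111 / 0.03229 = 0.3441
β_Varden = 0.02499 / 0.03229 = 0.7739
β_Fenwick = 0.06104 / 0.03229 = 1.8904
β_Eskola = 0.06444 / 0.03229 = 1.9957
β_P = Σ w_i β_i = 0.11×2.1765 + 0.14×0.1929 + 0.08×0.3441 + 0.20×0.7739 + 0.27×1.8904 + 0.20×1.9957 = 1.3583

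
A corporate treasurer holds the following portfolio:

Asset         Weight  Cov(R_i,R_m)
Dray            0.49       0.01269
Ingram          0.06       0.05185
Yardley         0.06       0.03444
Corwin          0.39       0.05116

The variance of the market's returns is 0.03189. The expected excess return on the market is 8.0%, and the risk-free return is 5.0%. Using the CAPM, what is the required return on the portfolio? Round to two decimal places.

β_Dray = 0.01269 / 0.03189 = 0.3979
β_Ingram = 0.05185 / 0.03189 = 1.6259
β_Yardley = 0.03444 / 0.03189 = 1.0800
β_Corwin = 0.05116 / 0.03189 = 1.6043
β_P = Σ w_i β_i = 0.49×0.3979 + 0.06×1.6259 + 0.06×1.0800 + 0.39×1.6043 = 0.9830
E(R_P) = R_f + β_P × MRP = 5.0% + 0.9830 × 8.0% = 12.86%

12.86%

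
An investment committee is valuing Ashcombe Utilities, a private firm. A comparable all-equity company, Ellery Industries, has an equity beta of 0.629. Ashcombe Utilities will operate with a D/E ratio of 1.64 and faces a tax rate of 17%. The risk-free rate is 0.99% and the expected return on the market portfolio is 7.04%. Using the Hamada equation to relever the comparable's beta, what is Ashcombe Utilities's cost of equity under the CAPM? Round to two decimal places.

9.98%

β_L = β_U × [1 + (1 − t)(D/E)] = 0.629 × [1 + (1 − 0.17) × 1.64]
    = 0.629 × [1 + 0.83 × 1.64] = 0.629 × 2.3612 = 1.4852
MRP = 7.04% − 0.99% = 6.05%
E(R) = R_f + β_L × MRP = 0.99% + 1.4852 × 6.05% = 9.98%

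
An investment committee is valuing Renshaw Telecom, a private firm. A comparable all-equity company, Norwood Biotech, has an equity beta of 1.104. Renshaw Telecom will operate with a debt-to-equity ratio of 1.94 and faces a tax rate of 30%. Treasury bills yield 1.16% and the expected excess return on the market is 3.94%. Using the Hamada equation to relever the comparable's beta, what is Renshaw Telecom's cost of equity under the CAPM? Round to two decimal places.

β_L = β_U × [1 + (1 − t)(D/E)] = 1.104 × [1 + (1 − 0.30) × 1.94]
    = 1.104 × [1 + 0.70 × 1.94] = 1.104 × 2.3580 = 2.6032
E(R) = R_f + β_L × MRP = 1.16% + 2.6032 × 3.94% = 11.42%

11.42%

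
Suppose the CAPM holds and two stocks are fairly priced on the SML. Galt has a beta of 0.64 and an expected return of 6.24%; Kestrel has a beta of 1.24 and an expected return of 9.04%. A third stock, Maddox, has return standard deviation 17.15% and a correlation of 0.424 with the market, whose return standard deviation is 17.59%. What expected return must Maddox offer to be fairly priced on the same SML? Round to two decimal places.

MRP = (9.04% − 6.24%) / (1.24 − 0.64) = 4.6667%
R_f = 6.24% − 0.64 × 4.6667% = 3.2533%
β_Maddox = ρ·σ_i/σ_m = 0.424 × 17.15 / 17.59 = 0.4134
E(R_Maddox) = R_f + β × MRP = 3.2533% + 0.4134 × 4.6667% = 5.18%

5.18%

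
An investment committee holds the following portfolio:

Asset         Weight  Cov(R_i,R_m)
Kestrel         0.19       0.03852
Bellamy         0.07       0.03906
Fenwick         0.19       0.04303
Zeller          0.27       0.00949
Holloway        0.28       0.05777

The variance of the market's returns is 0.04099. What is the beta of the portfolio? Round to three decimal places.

0.902

β_Kestrel = 0.03852 / 0.04099 = 0.9397
β_Bellamy = 0.03906 / 0.04099 = 0.9529
β_Fenwick = 0.04303 / 0.04099 = 1.0498
β_Zeller = 0.00949 / 0.04099 = 0.2315
β_Holloway = 0.05777 / 0.04099 = 1.4094
β_P = Σ w_i β_i = 0.19×0.9397 + 0.07×0.9529 + 0.19×1.0498 + 0.27×0.2315 + 0.28×1.4094 = 0.9018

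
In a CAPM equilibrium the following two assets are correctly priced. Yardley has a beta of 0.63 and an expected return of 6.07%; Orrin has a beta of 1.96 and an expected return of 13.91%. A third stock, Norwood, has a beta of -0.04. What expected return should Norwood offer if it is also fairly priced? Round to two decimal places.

MRP (SML slope) = (13.91% − 6.07%) / (1.96 − 0.63) = 7.84% / 1.33 = 5.8947%
R_f (intercept) = 6.07% − 0.63 × 5.8947% = 2.3563%
E(R_Norwood) = R_f + β × MRP = 2.3563% + -0.04 × 5.8947% = 2.12%

2.12%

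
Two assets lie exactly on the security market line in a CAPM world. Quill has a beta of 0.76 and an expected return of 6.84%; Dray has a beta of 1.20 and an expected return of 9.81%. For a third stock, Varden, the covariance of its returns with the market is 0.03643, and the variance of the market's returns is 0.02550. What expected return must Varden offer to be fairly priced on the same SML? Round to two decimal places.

11.35%

MRP = (9.81% − 6.84%) / (1.20 − 0.76) = 6.7500%
R_f = 6.84% − 0.76 × 6.7500% = 1.7100%
β_Varden = Cov / Var(R_m) = 0.03643 / 0.02550 = 1.4286
E(R_Varden) = R_f + β × MRP = 1.7100% + 1.4286 × 6.7500% = 11.35%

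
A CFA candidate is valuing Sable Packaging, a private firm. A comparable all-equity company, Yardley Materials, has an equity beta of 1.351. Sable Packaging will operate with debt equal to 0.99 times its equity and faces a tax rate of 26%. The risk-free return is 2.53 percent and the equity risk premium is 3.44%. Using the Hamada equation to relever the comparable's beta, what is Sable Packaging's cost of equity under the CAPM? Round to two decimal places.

10.58%

β_L = β_U × [1 + (1 − t)(D/E)] = 1.351 × [1 + (1 − 0.26) × 0.99]
    = 1.351 × [1 + 0.74 × 0.99] = 1.351 × 1.7326 = 2.3407
E(R) = R_f + β_L × MRP = 2.53% + 2.3407 × 3.44% = 10.58%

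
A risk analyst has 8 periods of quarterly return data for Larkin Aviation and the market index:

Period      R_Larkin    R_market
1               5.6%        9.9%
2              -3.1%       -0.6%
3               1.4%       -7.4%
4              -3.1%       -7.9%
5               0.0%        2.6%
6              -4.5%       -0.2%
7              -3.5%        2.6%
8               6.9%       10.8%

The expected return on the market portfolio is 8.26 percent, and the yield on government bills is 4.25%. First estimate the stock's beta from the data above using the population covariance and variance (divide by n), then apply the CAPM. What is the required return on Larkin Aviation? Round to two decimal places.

Mean R_i = (5.6 − 3.1 + 1.4 − 3.1 + 0.0 − 4.5 − 3.5 + 6.9) / 8 = -0.0375%
Mean R_m = (9.9 − 0.6 − 7.4 − 7.9 + 2.6 − 0.2 + 2.6 + 10.8) / 8 = 1.2250%
Σ(R_i − R̄_i)(R_m − R̄_m) = 138.1175  ⇒  Cov = 138.1175 / 8 = 17.2647
Σ(R_m − R̄_m)² = 333.7350  ⇒  Var(R_m) = 333.7350 / 8 = 41.7169
β = Cov / Var(R_m) = 17.2647 / 41.7169 = 0.4139
MRP = 8.26% − 4.25% = 4.01%
E(R) = R_f + β × MRP = 4.25% + 0.4139 × 4.01% = 5.91%

5.91%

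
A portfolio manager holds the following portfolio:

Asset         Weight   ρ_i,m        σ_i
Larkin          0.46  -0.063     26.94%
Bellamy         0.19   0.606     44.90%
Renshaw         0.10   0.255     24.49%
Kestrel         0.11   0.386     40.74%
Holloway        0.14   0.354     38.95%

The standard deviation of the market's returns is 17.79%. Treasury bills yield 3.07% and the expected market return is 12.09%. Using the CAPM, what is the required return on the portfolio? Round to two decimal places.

β_Larkin = -0.063 × 26.94% / 17.79% = -0.0954
β_Bellamy = 0.606 × 44.90% / 17.79% = 1.5295
β_Renshaw = 0.255 × 24.49% / 17.79% = 0.3510
β_Kestrel = 0.386 × 40.74% / 17.79% = 0.8840
β_Holloway = 0.354 × 38.95% / 17.79% = 0.7751
β_P = Σ w_i β_i = 0.46×-0.0954 + 0.19×1.5295 + 0.10×0.3510 + 0.11×0.8840 + 0.14×0.7751 = 0.4876
MRP = 12.09% − 3.07% = 9.02%
E(R_P) = R_f + β_P × MRP = 3.07% + 0.4876 × 9.02% = 7.47%

7.47%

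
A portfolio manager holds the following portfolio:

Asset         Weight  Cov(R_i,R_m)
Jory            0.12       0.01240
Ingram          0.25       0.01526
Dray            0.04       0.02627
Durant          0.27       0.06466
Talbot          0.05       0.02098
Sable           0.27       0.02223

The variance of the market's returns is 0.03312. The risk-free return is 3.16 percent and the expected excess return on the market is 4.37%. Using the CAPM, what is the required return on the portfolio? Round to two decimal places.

β_Jory = 0.01240 / 0.03312 = 0.3744
β_Ingram = 0.01526 / 0.03312 = 0.4607
β_Dray = 0.02627 / 0.03312 = 0.7932
β_Durant = 0.06466 / 0.03312 = 1.9523
β_Talbot = 0.02098 / 0.03312 = 0.6335
β_Sable = 0.02223 / 0.03312 = 0.6712
β_P = Σ w_i β_i = 0.12×0.3744 + 0.25×0.4607 + 0.04×0.7932 + 0.27×1.9523 + 0.05×0.6335 + 0.27×0.6712 = 0.9319
E(R_P) = R_f + β_P × MRP = 3.16% + 0.9319 × 4.37% = 7.23%

7.23%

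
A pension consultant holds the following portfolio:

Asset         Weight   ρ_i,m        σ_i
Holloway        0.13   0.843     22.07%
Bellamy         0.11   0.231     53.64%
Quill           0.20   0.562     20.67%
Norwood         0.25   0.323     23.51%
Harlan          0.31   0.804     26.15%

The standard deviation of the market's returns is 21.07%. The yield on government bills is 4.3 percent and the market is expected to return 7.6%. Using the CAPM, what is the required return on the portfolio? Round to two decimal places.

6.57%

β_Holloway = 0.843 × 22.07% / 21.07% = 0.8830
β_Bellamy = 0.231 × 53.64% / 21.07% = 0.5881
β_Quill = 0.562 × 20.67% / 21.07% = 0.5513
β_Norwood = 0.323 × 23.51% / 21.07% = 0.3604
β_Harlan = 0.804 × 26.15% / 21.07% = 0.9978
β_P = Σ w_i β_i = 0.13×0.8830 + 0.11×0.5881 + 0.20×0.5513 + 0.25×0.3604 + 0.31×0.9978 = 0.6892
MRP = 7.6% − 4.3% = 3.30%
E(R_P) = R_f + β_P × MRP = 4.3% + 0.6892 × 3.3% = 6.57%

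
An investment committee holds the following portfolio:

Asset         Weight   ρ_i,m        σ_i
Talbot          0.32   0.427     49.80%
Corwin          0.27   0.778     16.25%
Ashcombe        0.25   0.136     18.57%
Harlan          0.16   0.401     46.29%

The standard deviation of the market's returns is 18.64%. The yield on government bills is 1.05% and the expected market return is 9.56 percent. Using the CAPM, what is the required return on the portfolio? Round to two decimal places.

7.36%

β_Talbot = 0.427 × 49.80% / 18.64% = 1.1408
β_Corwin = 0.778 × 16.25% / 18.64% = 0.6782
β_Ashcombe = 0.136 × 18.57% / 18.64% = 0.1355
β_Harlan = 0.401 × 46.29% / 18.64% = 0.9958
β_P = Σ w_i β_i = 0.32×1.1408 + 0.27×0.6782 + 0.25×0.1355 + 0.16×0.9958 = 0.7414
MRP = 9.56% − 1.05% = 8.51%
E(R_P) = R_f + β_P × MRP = 1.05% + 0.7414 × 8.51% = 7.36%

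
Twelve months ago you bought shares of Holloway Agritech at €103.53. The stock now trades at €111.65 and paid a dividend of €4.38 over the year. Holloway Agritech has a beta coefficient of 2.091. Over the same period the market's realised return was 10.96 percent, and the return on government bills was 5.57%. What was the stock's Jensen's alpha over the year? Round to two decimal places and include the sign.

-4.77%

Realised HPR = (P1 + D1 − P0) / P0 = (111.65 + 4.38 − 103.53) / 103.53 = 12.50 / 103.53 = 12.0738%
MRP = 10.96% − 5.57% = 5.39%
CAPM required = R_f + β·MRP = 5.57% + 2.091 × 5.39% = 16.84049%
α = realised − required = 12.0738% − 16.84049% = -4.77%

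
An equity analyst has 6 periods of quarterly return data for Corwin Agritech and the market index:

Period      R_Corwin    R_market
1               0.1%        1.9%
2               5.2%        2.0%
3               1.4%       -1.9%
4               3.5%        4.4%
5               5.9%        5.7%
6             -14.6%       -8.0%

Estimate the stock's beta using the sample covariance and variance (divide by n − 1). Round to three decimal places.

Mean R_i = (0.1 + 5.2 + 1.4 + 3.5 + 5.9 − 14.6) / 6 = 0.2500%
Mean R_m = (1.9 + 2.0 − 1.9 + 4.4 + 5.7 − 8.0) / 6 = 0.6833%
Σ(R_i − R̄_i)(R_m − R̄_m) = 172.7350  ⇒  Cov = 172.7350 / 5 = 34.5470
Σ(R_m − R̄_m)² = 124.2683  ⇒  Var(R_m) = 124.2683 / 5 = 24.8537
β = Cov / Var(R_m) = 34.5470 / 24.8537 = 1.3900

1.390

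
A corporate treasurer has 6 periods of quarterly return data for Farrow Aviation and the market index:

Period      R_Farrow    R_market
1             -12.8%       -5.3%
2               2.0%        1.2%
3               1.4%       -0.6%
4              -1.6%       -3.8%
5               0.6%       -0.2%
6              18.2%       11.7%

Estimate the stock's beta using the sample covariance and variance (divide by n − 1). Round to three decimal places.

Mean R_i = (-12.8 + 2.0 + 1.4 − 1.6 + 0.6 + 18.2) / 6 = 1.3000%
Mean R_m = (-5.3 + 1.2 − 0.6 − 3.8 − 0.2 + 11.7) / 6 = 0.5000%
Σ(R_i − R̄_i)(R_m − R̄_m) = 284.4000  ⇒  Cov = 284.4000 / 5 = 56.8800
Σ(R_m − R̄_m)² = 179.7600  ⇒  Var(R_m) = 179.7600 / 5 = 35.9520
β = Cov / Var(R_m) = 56.8800 / 35.9520 = 1.5821

1.582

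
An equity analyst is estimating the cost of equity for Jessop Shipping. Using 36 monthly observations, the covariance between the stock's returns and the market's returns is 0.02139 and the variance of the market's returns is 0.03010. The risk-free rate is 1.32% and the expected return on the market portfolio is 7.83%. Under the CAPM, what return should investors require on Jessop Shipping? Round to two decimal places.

5.95%

β = Cov(R_i, R_m) / Var(R_m) = 0.02139 / 0.03010 = 0.7106
MRP = 7.83% − 1.32% = 6.51%
E(R) = R_f + β × MRP = 1.32% + 0.7106 × 6.51% = 5.95%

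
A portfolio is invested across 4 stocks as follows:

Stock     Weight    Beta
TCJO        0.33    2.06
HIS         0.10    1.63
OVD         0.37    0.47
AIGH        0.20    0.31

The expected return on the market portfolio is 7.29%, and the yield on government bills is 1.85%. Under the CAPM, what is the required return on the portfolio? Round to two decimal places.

β_P = Σ w_i β_i = 0.33×2.06 + 0.10×1.63 + 0.37×0.47 + 0.20×0.31 = 1.0787
MRP = 7.29% − 1.85% = 5.44%
E(R_P) = R_f + β_P × MRP = 1.85% + 1.0787 × 5.44% = 7.72%

7.72%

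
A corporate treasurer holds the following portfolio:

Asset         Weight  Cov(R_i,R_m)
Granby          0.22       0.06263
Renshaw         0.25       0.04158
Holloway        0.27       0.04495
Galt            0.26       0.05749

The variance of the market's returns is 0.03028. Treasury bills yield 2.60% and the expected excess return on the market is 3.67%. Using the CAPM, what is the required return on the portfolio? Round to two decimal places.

β_Granby = 0.06263 / 0.03028 = 2.0684
β_Renshaw = 0.04158 / 0.03028 = 1.3732
β_Holloway = 0.04495 / 0.03028 = 1.4845
β_Galt = 0.05749 / 0.03028 = 1.8986
β_P = Σ w_i β_i = 0.22×2.0684 + 0.25×1.3732 + 0.27×1.4845 + 0.26×1.8986 = 1.6928
E(R_P) = R_f + β_P × MRP = 2.60% + 1.6928 × 3.67% = 8.81%

8.81%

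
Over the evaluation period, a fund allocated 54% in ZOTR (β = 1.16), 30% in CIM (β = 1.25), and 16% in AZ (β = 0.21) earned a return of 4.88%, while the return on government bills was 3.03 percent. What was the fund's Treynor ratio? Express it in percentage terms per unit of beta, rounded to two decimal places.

β_P = 0.54×1.16 + 0.30×1.25 + 0.16×0.21 = 1.0350
Treynor = (R_P − R_f) / β_P = (4.88% − 3.03%) / 1.0350 = 1.85% / 1.0350 = 1.79%

1.79%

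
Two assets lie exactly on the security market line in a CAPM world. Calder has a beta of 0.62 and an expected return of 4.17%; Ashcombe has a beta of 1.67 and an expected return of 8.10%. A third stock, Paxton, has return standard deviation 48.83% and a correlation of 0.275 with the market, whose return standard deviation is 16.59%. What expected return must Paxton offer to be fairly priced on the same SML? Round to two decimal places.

4.88%

MRP = (8.10% − 4.17%) / (1.67 − 0.62) = 3.7429%
R_f = 4.17% − 0.62 × 3.7429% = 1.8494%
β_Paxton = ρ·σ_i/σ_m = 0.275 × 48.83 / 16.59 = 0.8094
E(R_Paxton) = R_f + β × MRP = 1.8494% + 0.8094 × 3.7429% = 4.88%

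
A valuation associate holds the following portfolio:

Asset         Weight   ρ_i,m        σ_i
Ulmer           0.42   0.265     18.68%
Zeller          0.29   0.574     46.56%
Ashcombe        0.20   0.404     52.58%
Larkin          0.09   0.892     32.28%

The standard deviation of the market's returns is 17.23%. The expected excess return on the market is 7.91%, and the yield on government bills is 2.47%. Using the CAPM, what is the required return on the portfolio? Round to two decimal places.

10.12%

β_Ulmer = 0.265 × 18.68% / 17.23% = 0.2873
β_Zeller = 0.574 × 46.56% / 17.23% = 1.5511
β_Ashcombe = 0.404 × 52.58% / 17.23% = 1.2329
β_Larkin = 0.892 × 32.28% / 17.23% = 1.6711
β_P = Σ w_i β_i = 0.42×0.2873 + 0.29×1.5511 + 0.20×1.2329 + 0.09×1.6711 = 0.9675
E(R_P) = R_f + β_P × MRP = 2.47% + 0.9675 × 7.91% = 10.12%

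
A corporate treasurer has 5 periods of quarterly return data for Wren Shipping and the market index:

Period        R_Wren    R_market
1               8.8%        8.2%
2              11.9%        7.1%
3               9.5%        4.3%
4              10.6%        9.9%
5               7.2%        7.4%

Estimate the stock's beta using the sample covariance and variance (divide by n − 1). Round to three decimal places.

Mean R_i = (8.8 + 11.9 + 9.5 + 10.6 + 7.2) / 5 = 9.6000%
Mean R_m = (8.2 + 7.1 + 4.3 + 9.9 + 7.4) / 5 = 7.3800%
Σ(R_i − R̄_i)(R_m − R̄_m) = 1.4800  ⇒  Cov = 1.4800 / 4 = 0.3700
Σ(R_m − R̄_m)² = 16.5880  ⇒  Var(R_m) = 16.5880 / 4 = 4.1470
β = Cov / Var(R_m) = 0.3700 / 4.1470 = 0.0892

0.089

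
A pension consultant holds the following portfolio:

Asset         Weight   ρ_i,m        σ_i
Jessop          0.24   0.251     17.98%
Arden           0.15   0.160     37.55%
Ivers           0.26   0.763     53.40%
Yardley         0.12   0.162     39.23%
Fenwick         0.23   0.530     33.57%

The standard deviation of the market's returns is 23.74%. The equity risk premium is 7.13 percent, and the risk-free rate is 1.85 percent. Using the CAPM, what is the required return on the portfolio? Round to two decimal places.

β_Jessop = 0.251 × 17.98% / 23.74% = 0.1901
β_Arden = 0.160 × 37.55% / 23.74% = 0.2531
β_Ivers = 0.763 × 53.40% / 23.74% = 1.7163
β_Yardley = 0.162 × 39.23% / 23.74% = 0.2677
β_Fenwick = 0.530 × 33.57% / 23.74% = 0.7495
β_P = Σ w_i β_i = 0.24×0.1901 + 0.15×0.2531 + 0.26×1.7163 + 0.12×0.2677 + 0.23×0.7495 = 0.7343
E(R_P) = R_f + β_P × MRP = 1.85% + 0.7343 × 7.13% = 7.09%

7.09%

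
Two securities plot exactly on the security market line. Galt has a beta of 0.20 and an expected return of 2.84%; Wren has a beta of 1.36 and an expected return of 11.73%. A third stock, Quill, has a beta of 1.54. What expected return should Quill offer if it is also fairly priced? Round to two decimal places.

13.11%

MRP (SML slope) = (11.73% − 2.84%) / (1.36 − 0.20) = 8.89% / 1.16 = 7.6638%
R_f (intercept) = 2.84% − 0.20 × 7.6638% = 1.3072%
E(R_Quill) = R_f + β × MRP = 1.3072% + 1.54 × 7.6638% = 13.11%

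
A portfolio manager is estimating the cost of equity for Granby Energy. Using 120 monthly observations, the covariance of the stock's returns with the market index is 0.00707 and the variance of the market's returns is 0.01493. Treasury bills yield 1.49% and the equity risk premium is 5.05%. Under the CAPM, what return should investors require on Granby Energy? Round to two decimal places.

3.88%

β = Cov(R_i, R_m) / Var(R_m) = 0.00707 / 0.01493 = 0.4735
E(R) = R_f + β × MRP = 1.49% + 0.4735 × 5.05% = 3.88%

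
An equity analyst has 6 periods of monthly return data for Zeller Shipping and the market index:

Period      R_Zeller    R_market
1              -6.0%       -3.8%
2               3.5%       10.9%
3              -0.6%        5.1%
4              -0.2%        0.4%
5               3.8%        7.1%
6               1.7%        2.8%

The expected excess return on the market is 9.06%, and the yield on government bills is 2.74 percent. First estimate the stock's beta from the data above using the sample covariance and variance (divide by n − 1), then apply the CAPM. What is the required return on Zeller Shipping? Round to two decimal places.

Mean R_i = (-6.0 + 3.5 − 0.6 − 0.2 + 3.8 + 1.7) / 6 = 0.3667%
Mean R_m = (-3.8 + 10.9 + 5.1 + 0.4 + 7.1 + 2.8) / 6 = 3.7500%
Σ(R_i − R̄_i)(R_m − R̄_m) = 81.3000  ⇒  Cov = 81.3000 / 5 = 16.2600
Σ(R_m − R̄_m)² = 133.2950  ⇒  Var(R_m) = 133.2950 / 5 = 26.6590
β = Cov / Var(R_m) = 16.2600 / 26.6590 = 0.6099
E(R) = R_f + β × MRP = 2.74% + 0.6099 × 9.06% = 8.27%

8.27%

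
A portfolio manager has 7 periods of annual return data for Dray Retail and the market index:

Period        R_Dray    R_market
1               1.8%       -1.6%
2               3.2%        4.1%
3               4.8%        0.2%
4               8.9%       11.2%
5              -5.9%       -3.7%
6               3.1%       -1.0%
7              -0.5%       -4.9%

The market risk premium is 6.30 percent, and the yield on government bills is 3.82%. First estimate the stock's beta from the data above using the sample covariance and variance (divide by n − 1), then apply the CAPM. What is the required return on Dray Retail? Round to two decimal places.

Mean R_i = (1.8 + 3.2 + 4.8 + 8.9 − 5.9 + 3.1 − 0.5) / 7 = 2.2000%
Mean R_m = (-1.6 + 4.1 + 0.2 + 11.2 − 3.7 − 1.0 − 4.9) / 7 = 0.6143%
Σ(R_i − R̄_i)(R_m − R̄_m) = 122.6000  ⇒  Cov = 122.6000 / 6 = 20.4333
Σ(R_m − R̄_m)² = 180.9086  ⇒  Var(R_m) = 180.9086 / 6 = 30.1514
β = Cov / Var(R_m) = 20.4333 / 30.1514 = 0.6777
E(R) = R_f + β × MRP = 3.82% + 0.6777 × 6.30% = 8.09%

8.09%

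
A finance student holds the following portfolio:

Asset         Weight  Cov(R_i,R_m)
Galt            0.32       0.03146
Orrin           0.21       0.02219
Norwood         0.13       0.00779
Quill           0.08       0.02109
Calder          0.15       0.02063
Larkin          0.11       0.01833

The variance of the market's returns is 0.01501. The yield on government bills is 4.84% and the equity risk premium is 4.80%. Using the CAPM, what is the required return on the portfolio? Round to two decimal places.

β_Galt = 0.03146 / 0.01501 = 2.0959
β_Orrin = 0.02219 / 0.01501 = 1.4783
β_Norwood = 0.00779 / 0.01501 = 0.5190
β_Quill = 0.02109 / 0.01501 = 1.4051
β_Calder = 0.02063 / 0.01501 = 1.3744
β_Larkin = 0.01833 / 0.01501 = 1.2212
β_P = Σ w_i β_i = 0.32×2.0959 + 0.21×1.4783 + 0.13×0.5190 + 0.08×1.4051 + 0.15×1.3744 + 0.11×1.2212 = 1.5015
E(R_P) = R_f + β_P × MRP = 4.84% + 1.5015 × 4.80% = 12.05%

12.05%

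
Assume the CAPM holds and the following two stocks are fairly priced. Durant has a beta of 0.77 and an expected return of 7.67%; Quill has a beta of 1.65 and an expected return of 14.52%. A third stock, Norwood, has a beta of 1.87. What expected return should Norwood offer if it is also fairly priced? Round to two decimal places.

MRP (SML slope) = (14.52% − 7.67%) / (1.65 − 0.77) = 6.85% / 0.88 = 7.7841%
R_f (intercept) = 7.67% − 0.77 × 7.7841% = 1.6762%
E(R_Norwood) = R_f + β × MRP = 1.6762% + 1.87 × 7.7841% = 16.23%

16.23%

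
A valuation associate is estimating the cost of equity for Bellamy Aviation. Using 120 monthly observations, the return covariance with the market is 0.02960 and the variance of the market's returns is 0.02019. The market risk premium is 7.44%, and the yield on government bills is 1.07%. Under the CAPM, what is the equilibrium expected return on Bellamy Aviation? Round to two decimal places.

11.98%

β = Cov(R_i, R_m) / Var(R_m) = 0.02960 / 0.02019 = 1.4661
E(R) = R_f + β × MRP = 1.07% + 1.4661 × 7.44% = 11.98%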